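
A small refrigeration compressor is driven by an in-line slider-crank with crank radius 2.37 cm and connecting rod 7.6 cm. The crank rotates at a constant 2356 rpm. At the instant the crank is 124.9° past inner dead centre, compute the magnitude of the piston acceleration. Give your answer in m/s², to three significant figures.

975

ω = 2π·2356/60 = 246.7 rad/s
x(θ) = r cosθ + √(L² − r² sin²θ); with ω constant, a = ω²·d²x/dθ².
d²x/dθ² = −r cosθ − r²(cos2θ)/√u − r⁴ sin²2θ/(4u^{3/2}),  u = L² − r² sin²θ = 0.00539818 m².
Substituting r = 0.0237 m, L = 0.076 m, θ = 124.9°: d²x/dθ² = +0.016024 m.
a = ω²·d²x/dθ² = (246.7)²·(+0.016024) = +975.42 m/s²;  |a| = 975.42 m/s².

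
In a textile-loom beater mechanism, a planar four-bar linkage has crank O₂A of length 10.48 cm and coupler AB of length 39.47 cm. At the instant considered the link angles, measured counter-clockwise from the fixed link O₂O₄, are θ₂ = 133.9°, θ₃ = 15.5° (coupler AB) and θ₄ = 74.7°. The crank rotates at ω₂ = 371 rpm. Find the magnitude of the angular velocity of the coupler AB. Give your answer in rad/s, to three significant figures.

ω₂ = 38.85 rad/s (from 371 rpm).
Differentiating the loop-closure r₂e^{iθ₂}+r₃e^{iθ₃}=r₁+r₄e^{iθ₄} gives r₂ω₂e^{iθ₂}+r₃ω₃e^{iθ₃}=r₄ω₄e^{iθ₄}.
Eliminating the other unknown: ω₃ = r₂ω₂ sin(θ₄−θ₂) / [r₃ sin(θ₃−θ₄)].
Numerator sine = -0.85896; denominator sine = -0.85896.
Result = 0.1048·38.85·(-0.85896) / (0.3947·(-0.85896)) = +10.316 rad/s; magnitude 10.316 rad/s.

10.3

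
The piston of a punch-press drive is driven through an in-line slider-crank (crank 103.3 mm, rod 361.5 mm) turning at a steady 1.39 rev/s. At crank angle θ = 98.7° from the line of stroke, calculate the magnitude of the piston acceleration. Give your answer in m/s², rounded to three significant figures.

ω = 2π·1.39 = 8.734 rad/s
x(θ) = r cosθ + √(L² − r² sin²θ); with ω constant, a = ω²·d²x/dθ².
d²x/dθ² = −r cosθ − r²(cos2θ)/√u − r⁴ sin²2θ/(4u^{3/2}),  u = L² − r² sin²θ = 0.120256 m².
Substituting r = 0.1033 m, L = 0.3615 m, θ = 98.7°: d²x/dθ² = +0.044928 m.
a = ω²·d²x/dθ² = (8.734)²·(+0.044928) = +3.4269 m/s²;  |a| = 3.4269 m/s².

3.43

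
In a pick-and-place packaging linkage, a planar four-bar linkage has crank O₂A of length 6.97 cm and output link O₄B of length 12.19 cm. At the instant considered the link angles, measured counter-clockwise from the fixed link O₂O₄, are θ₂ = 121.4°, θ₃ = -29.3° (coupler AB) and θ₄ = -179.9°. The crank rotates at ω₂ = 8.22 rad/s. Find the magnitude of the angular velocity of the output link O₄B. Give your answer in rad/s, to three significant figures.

4.69

ω₂ = 8.22 rad/s
Differentiating the loop-closure r₂e^{iθ₂}+r₃e^{iθ₃}=r₁+r₄e^{iθ₄} gives r₂ω₂e^{iθ₂}+r₃ω₃e^{iθ₃}=r₄ω₄e^{iθ₄}.
Eliminating the other unknown: ω₄ = r₂ω₂ sin(θ₂−θ₃) / [r₄ sin(θ₄−θ₃)].
Numerator sine = +0.48938; denominator sine = -0.49090.
Result = 0.0697·8.22·(+0.48938) / (0.1219·(-0.49090)) = -4.6855 rad/s; magnitude 4.6855 rad/s.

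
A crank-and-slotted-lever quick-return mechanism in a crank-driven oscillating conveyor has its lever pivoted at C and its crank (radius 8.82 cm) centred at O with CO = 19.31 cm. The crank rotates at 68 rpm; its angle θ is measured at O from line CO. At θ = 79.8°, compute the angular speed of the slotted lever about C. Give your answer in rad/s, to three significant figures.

1.50

ω = 7.121 rad/s (from 68 rpm).
Crank pin A relative to C: A = (d + r cosθ, r sinθ); lever angle φ = atan2(r sinθ, d + r cosθ).
Differentiating tanφ: φ̇ = rω(d cosθ + r)/(d² + r² + 2dr cosθ).
d² + r² + 2dr cosθ = |CA|² = 0.0510989 m²;  d cosθ + r = +0.1224 m.
|ω_lever| = |0.0882·7.121·+0.1224| / 0.0510989 = 1.5044 rad/s.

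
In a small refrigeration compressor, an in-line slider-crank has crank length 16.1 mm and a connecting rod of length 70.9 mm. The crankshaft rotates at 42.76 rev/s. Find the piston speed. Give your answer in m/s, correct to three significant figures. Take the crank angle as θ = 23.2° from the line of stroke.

2.06

ω = 2π·42.8 = 268.7 rad/s
For an in-line slider-crank, x = r cosθ + √(L² − r² sin²θ), so v = −rω sinθ·[1 + r cosθ/√(L² − r² sin²θ)].
With r = 0.0161 m, L = 0.0709 m, θ = 23.2°: √(L² − r² sin²θ) = 0.070616 m.
v = −0.0161·268.7·0.39394·[1 + 0.0161·0.91914/0.070616] = -2.0611 m/s.
|v| = 2.0611 m/s.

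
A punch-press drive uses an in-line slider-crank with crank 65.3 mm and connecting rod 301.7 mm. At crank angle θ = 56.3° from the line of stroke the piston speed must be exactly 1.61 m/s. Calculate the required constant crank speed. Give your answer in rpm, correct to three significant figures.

252

For an in-line slider-crank, |v_piston| = rω|sinθ|·[1 + r cosθ/√(L² − r² sin²θ)].
With r = 0.0653 m, L = 0.3017 m, θ = 56.3°: the bracketed kinematic factor |dx/dθ| = 0.060959 m.
ω = v/|dx/dθ| = 1.61/0.060959 = 26.411 rad/s.
N = 60ω/(2π) = 252.21 rpm.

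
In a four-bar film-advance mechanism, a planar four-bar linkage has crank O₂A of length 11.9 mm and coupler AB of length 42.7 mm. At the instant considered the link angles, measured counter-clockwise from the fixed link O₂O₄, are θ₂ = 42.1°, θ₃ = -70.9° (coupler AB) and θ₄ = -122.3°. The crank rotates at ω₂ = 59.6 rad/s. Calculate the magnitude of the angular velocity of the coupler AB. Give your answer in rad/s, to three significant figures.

ω₂ = 59.6 rad/s
Differentiating the loop-closure r₂e^{iθ₂}+r₃e^{iθ₃}=r₁+r₄e^{iθ₄} gives r₂ω₂e^{iθ₂}+r₃ω₃e^{iθ₃}=r₄ω₄e^{iθ₄}.
Eliminating the other unknown: ω₃ = r₂ω₂ sin(θ₄−θ₂) / [r₃ sin(θ₃−θ₄)].
Numerator sine = -0.26892; denominator sine = +0.78152.
Result = 0.0119·59.6·(-0.26892) / (0.0427·(+0.78152)) = -5.7154 rad/s; magnitude 5.7154 rad/s.

5.72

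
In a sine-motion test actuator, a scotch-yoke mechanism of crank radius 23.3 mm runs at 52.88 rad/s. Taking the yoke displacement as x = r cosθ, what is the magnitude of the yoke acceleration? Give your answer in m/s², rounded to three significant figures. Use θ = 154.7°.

58.9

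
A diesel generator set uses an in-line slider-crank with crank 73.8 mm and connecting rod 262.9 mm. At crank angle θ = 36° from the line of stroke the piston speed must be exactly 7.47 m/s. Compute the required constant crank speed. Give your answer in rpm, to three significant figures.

1340

For an in-line slider-crank, |v_piston| = rω|sinθ|·[1 + r cosθ/√(L² − r² sin²θ)].
With r = 0.0738 m, L = 0.2629 m, θ = 36°: the bracketed kinematic factor |dx/dθ| = 0.053367 m.
ω = v/|dx/dθ| = 7.47/0.053367 = 139.97 rad/s.
N = 60ω/(2π) = 1336.7 rpm.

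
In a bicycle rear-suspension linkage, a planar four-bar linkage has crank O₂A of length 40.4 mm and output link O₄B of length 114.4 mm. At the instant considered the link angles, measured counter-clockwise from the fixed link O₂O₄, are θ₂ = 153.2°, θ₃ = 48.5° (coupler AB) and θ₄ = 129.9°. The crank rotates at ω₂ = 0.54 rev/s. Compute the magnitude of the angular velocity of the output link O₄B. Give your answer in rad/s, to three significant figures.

1.17

ω₂ = 3.393 rad/s (from 0.54 rev/s).
Differentiating the loop-closure r₂e^{iθ₂}+r₃e^{iθ₃}=r₁+r₄e^{iθ₄} gives r₂ω₂e^{iθ₂}+r₃ω₃e^{iθ₃}=r₄ω₄e^{iθ₄}.
Eliminating the other unknown: ω₄ = r₂ω₂ sin(θ₂−θ₃) / [r₄ sin(θ₄−θ₃)].
Numerator sine = +0.96727; denominator sine = +0.98876.
Result = 0.0404·3.393·(+0.96727) / (0.1144·(+0.98876)) = +1.1722 rad/s; magnitude 1.1722 rad/s.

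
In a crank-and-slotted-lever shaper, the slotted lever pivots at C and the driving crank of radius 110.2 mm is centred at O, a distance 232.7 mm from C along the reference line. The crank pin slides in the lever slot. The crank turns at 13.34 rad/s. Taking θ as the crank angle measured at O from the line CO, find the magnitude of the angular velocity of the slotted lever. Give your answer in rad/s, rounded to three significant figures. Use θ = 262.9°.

ω = 13.34 rad/s
Crank pin A relative to C: A = (d + r cosθ, r sinθ); lever angle φ = atan2(r sinθ, d + r cosθ).
Differentiating tanφ: φ̇ = rω(d cosθ + r)/(d² + r² + 2dr cosθ).
d² + r² + 2dr cosθ = |CA|² = 0.0599542 m²;  d cosθ + r = +0.081438 m.
|ω_lever| = |0.1102·13.34·+0.081438| / 0.0599542 = 1.9968 rad/s.

2.00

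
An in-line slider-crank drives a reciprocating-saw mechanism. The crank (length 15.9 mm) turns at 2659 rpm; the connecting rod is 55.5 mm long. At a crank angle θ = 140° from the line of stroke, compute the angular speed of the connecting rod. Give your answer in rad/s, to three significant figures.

62.2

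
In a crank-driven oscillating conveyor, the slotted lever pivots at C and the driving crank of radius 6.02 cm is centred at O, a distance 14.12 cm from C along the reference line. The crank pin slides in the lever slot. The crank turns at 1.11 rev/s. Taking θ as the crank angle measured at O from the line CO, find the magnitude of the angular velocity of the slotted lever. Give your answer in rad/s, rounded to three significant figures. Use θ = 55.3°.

ω = 6.974 rad/s (from 1.11 rev/s).
Crank pin A relative to C: A = (d + r cosθ, r sinθ); lever angle φ = atan2(r sinθ, d + r cosθ).
Differentiating tanφ: φ̇ = rω(d cosθ + r)/(d² + r² + 2dr cosθ).
d² + r² + 2dr cosθ = |CA|² = 0.0332395 m²;  d cosθ + r = +0.14058 m.
|ω_lever| = |0.0602·6.974·+0.14058| / 0.0332395 = 1.7757 rad/s.

1.78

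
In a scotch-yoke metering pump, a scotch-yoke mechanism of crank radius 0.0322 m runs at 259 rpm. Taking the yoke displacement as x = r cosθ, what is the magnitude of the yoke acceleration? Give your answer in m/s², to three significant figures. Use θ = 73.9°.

ω = 27.12 rad/s (from 259 rpm).
x = r cosθ ⇒ ẍ = −rω² cosθ (ω constant).
|a| = rω²|cosθ| = 0.0322·(27.12)²·|cos 73.9°| = 6.5688 m/s².

6.57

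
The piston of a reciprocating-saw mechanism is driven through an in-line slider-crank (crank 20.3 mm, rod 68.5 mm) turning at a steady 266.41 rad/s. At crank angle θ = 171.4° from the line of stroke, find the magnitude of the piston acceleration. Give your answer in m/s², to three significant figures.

1020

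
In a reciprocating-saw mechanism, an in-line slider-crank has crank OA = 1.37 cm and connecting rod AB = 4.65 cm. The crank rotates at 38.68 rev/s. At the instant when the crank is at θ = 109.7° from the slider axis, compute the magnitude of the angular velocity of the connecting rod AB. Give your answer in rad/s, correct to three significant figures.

ω = 243 rad/s (converted from 38.68 rev/s).
The rod makes angle φ with the slider axis where L sinφ = r sinθ; differentiating, L cosφ·φ̇ = r ω cosθ.
L cosφ = √(L² − r² sin²θ) = 0.044675 m.
|ω_rod| = r ω |cosθ| / √(L² − r² sin²θ) = 0.0137·243·0.33710/0.044675 = 25.123 rad/s.

25.1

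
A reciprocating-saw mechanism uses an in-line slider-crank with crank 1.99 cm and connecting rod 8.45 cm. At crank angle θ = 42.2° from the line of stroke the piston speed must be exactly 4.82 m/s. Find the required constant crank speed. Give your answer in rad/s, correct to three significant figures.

306

For an in-line slider-crank, |v_piston| = rω|sinθ|·[1 + r cosθ/√(L² − r² sin²θ)].
With r = 0.0199 m, L = 0.0845 m, θ = 42.2°: the bracketed kinematic factor |dx/dθ| = 0.015729 m.
ω = v/|dx/dθ| = 4.82/0.015729 = 306.44 rad/s.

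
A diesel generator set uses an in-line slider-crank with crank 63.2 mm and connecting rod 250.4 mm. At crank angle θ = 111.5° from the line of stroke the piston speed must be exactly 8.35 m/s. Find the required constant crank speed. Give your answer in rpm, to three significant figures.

For an in-line slider-crank, |v_piston| = rω|sinθ|·[1 + r cosθ/√(L² − r² sin²θ)].
With r = 0.0632 m, L = 0.2504 m, θ = 111.5°: the bracketed kinematic factor |dx/dθ| = 0.053206 m.
ω = v/|dx/dθ| = 8.35/0.053206 = 156.94 rad/s.
N = 60ω/(2π) = 1498.6 rpm.

1500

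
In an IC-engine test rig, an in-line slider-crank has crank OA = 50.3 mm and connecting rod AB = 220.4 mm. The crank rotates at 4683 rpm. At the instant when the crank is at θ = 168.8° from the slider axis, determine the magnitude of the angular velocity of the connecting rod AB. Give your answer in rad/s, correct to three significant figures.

110

ω = 490.4 rad/s (converted from 4683 rpm).
The rod makes angle φ with the slider axis where L sinφ = r sinθ; differentiating, L cosφ·φ̇ = r ω cosθ.
L cosφ = √(L² − r² sin²θ) = 0.22018 m.
|ω_rod| = r ω |cosθ| / √(L² − r² sin²θ) = 0.0503·490.4·0.98096/0.22018 = 109.9 rad/s.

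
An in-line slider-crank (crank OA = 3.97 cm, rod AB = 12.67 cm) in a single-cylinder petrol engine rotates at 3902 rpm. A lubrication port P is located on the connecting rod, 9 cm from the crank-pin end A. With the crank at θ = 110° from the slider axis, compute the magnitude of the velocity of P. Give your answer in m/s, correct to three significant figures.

14.1

ω = 408.6 rad/s.  Crank-pin speed |V_A| = rω = 16.222 m/s, perpendicular to OA.
Rod angle: sinφ = −(r/L) sinθ ⇒ φ = -17.124°; ω_rod = −rω cosθ/√(L²−r²sin²θ) = +45.822 rad/s.
V_P = V_A + ω_rod × AP, with AP = 0.09 m along the rod.
Components: V_Px = −rω sinθ − a·ω_rod·sinφ = -14.029 m/s;  V_Py = rω cosθ + a·ω_rod·cosφ = -1.6071 m/s.
|V_P| = √(V_Px² + V_Py²) = 14.121 m/s.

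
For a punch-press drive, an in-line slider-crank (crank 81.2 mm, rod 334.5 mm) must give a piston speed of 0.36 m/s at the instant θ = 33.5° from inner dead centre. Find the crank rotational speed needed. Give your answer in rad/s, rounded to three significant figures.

6.67

For an in-line slider-crank, |v_piston| = rω|sinθ|·[1 + r cosθ/√(L² − r² sin²θ)].
With r = 0.0812 m, L = 0.3345 m, θ = 33.5°: the bracketed kinematic factor |dx/dθ| = 0.053972 m.
ω = v/|dx/dθ| = 0.36/0.053972 = 6.6701 rad/s.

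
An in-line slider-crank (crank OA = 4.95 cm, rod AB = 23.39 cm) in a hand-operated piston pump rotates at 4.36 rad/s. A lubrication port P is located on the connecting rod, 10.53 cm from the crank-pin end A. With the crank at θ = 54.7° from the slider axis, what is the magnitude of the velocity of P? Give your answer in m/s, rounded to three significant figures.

0.198

ω = 4.36 rad/s.  Crank-pin speed |V_A| = rω = 0.21582 m/s, perpendicular to OA.
Rod angle: sinφ = −(r/L) sinθ ⇒ φ = -9.946°; ω_rod = −rω cosθ/√(L²−r²sin²θ) = -0.54133 rad/s.
V_P = V_A + ω_rod × AP, with AP = 0.1053 m along the rod.
Components: V_Px = −rω sinθ − a·ω_rod·sinφ = -0.18598 m/s;  V_Py = rω cosθ + a·ω_rod·cosφ = +0.068568 m/s.
|V_P| = √(V_Px² + V_Py²) = 0.19822 m/s.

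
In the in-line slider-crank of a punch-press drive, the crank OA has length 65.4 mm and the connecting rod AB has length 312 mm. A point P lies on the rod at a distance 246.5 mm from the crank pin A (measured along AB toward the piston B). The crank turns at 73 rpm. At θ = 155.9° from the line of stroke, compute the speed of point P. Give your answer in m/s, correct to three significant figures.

0.198

ω = 7.645 rad/s.  Crank-pin speed |V_A| = rω = 0.49995 m/s, perpendicular to OA.
Rod angle: sinφ = −(r/L) sinθ ⇒ φ = -4.910°; ω_rod = −rω cosθ/√(L²−r²sin²θ) = +1.4681 rad/s.
V_P = V_A + ω_rod × AP, with AP = 0.2465 m along the rod.
Components: V_Px = −rω sinθ − a·ω_rod·sinφ = -0.17317 m/s;  V_Py = rω cosθ + a·ω_rod·cosφ = -0.095809 m/s.
|V_P| = √(V_Px² + V_Py²) = 0.19791 m/s.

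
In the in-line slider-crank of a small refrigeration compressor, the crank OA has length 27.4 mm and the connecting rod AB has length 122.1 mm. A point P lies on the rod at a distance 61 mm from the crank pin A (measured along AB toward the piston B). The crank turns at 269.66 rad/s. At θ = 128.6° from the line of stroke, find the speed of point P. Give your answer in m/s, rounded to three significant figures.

ω = 269.7 rad/s.  Crank-pin speed |V_A| = rω = 7.3887 m/s, perpendicular to OA.
Rod angle: sinφ = −(r/L) sinθ ⇒ φ = -10.101°; ω_rod = −rω cosθ/√(L²−r²sin²θ) = +38.347 rad/s.
V_P = V_A + ω_rod × AP, with AP = 0.061 m along the rod.
Components: V_Px = −rω sinθ − a·ω_rod·sinφ = -5.3642 m/s;  V_Py = rω cosθ + a·ω_rod·cosφ = -2.3067 m/s.
|V_P| = √(V_Px² + V_Py²) = 5.8391 m/s.

5.84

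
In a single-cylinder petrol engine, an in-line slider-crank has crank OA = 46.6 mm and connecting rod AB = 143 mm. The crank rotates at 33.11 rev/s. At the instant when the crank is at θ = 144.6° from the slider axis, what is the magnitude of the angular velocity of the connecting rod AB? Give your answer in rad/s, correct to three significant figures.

56.3

ω = 208 rad/s (converted from 33.11 rev/s).
The rod makes angle φ with the slider axis where L sinφ = r sinθ; differentiating, L cosφ·φ̇ = r ω cosθ.
L cosφ = √(L² − r² sin²θ) = 0.14043 m.
|ω_rod| = r ω |cosθ| / √(L² − r² sin²θ) = 0.0466·208·0.81513/0.14043 = 56.272 rad/s.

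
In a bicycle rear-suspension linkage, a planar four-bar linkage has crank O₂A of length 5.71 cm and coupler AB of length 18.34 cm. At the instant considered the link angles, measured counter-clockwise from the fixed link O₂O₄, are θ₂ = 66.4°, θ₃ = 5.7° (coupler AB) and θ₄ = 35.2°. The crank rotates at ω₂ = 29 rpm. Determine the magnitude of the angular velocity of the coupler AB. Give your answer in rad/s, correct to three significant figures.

0.995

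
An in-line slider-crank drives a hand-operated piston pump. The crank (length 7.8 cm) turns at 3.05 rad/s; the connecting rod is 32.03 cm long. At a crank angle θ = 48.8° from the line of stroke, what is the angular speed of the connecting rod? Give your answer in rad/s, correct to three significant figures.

0.498

ω = 3.05 rad/s
The rod makes angle φ with the slider axis where L sinφ = r sinθ; differentiating, L cosφ·φ̇ = r ω cosθ.
L cosφ = √(L² − r² sin²θ) = 0.31488 m.
|ω_rod| = r ω |cosθ| / √(L² − r² sin²θ) = 0.078·3.05·0.65869/0.31488 = 0.49766 rad/s.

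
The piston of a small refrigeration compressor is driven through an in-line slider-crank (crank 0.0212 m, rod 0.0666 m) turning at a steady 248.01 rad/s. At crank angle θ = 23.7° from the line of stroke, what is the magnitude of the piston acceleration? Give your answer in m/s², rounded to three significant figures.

1480

ω = 248 rad/s
x(θ) = r cosθ + √(L² − r² sin²θ); with ω constant, a = ω²·d²x/dθ².
d²x/dθ² = −r cosθ − r²(cos2θ)/√u − r⁴ sin²2θ/(4u^{3/2}),  u = L² − r² sin²θ = 0.00436295 m².
Substituting r = 0.0212 m, L = 0.0666 m, θ = 23.7°: d²x/dθ² = -0.024113 m.
a = ω²·d²x/dθ² = (248)²·(-0.024113) = -1483.1 m/s²;  |a| = 1483.1 m/s².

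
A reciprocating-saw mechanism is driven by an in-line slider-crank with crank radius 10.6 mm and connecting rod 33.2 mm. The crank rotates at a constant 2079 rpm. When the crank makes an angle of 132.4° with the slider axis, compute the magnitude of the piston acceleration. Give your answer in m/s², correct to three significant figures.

ω = 2π·2079/60 = 217.7 rad/s
x(θ) = r cosθ + √(L² − r² sin²θ); with ω constant, a = ω²·d²x/dθ².
d²x/dθ² = −r cosθ − r²(cos2θ)/√u − r⁴ sin²2θ/(4u^{3/2}),  u = L² − r² sin²θ = 0.00104097 m².
Substituting r = 0.0106 m, L = 0.0332 m, θ = 132.4°: d²x/dθ² = +0.00737 m.
a = ω²·d²x/dθ² = (217.7)²·(+0.00737) = +349.33 m/s²;  |a| = 349.33 m/s².

349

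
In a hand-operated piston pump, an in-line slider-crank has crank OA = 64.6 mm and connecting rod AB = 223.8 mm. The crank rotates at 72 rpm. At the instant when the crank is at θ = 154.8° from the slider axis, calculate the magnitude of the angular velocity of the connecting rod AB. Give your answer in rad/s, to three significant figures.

1.98

ω = 7.54 rad/s (converted from 72 rpm).
The rod makes angle φ with the slider axis where L sinφ = r sinθ; differentiating, L cosφ·φ̇ = r ω cosθ.
L cosφ = √(L² − r² sin²θ) = 0.2221 m.
|ω_rod| = r ω |cosθ| / √(L² − r² sin²θ) = 0.0646·7.54·0.90483/0.2221 = 1.9843 rad/s.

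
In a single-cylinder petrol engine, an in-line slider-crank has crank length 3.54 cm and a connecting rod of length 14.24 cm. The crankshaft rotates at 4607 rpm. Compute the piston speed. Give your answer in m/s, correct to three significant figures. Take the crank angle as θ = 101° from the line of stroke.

ω = 2π·4607/60 = 482.4 rad/s
For an in-line slider-crank, x = r cosθ + √(L² − r² sin²θ), so v = −rω sinθ·[1 + r cosθ/√(L² − r² sin²θ)].
With r = 0.0354 m, L = 0.1424 m, θ = 101°: √(L² − r² sin²θ) = 0.13809 m.
v = −0.0354·482.4·0.98163·[1 + 0.0354·-0.19081/0.13809] = -15.945 m/s.
|v| = 15.945 m/s.

15.9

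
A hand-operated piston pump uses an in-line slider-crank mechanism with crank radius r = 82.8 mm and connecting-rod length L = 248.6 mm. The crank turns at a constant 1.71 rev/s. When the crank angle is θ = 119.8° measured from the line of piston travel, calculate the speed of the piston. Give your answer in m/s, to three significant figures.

ω = 2π·1.71 = 10.74 rad/s
For an in-line slider-crank, x = r cosθ + √(L² − r² sin²θ), so v = −rω sinθ·[1 + r cosθ/√(L² − r² sin²θ)].
With r = 0.0828 m, L = 0.2486 m, θ = 119.8°: √(L² − r² sin²θ) = 0.23799 m.
v = −0.0828·10.74·0.86777·[1 + 0.0828·-0.49697/0.23799] = -0.63851 m/s.
|v| = 0.63851 m/s.

0.639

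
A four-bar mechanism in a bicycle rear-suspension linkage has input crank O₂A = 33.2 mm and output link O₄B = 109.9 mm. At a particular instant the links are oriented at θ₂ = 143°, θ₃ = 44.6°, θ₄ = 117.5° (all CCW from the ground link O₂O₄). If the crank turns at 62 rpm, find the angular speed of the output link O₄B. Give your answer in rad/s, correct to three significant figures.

2.03

ω₂ = 6.493 rad/s (from 62 rpm).
Differentiating the loop-closure r₂e^{iθ₂}+r₃e^{iθ₃}=r₁+r₄e^{iθ₄} gives r₂ω₂e^{iθ₂}+r₃ω₃e^{iθ₃}=r₄ω₄e^{iθ₄}.
Eliminating the other unknown: ω₄ = r₂ω₂ sin(θ₂−θ₃) / [r₄ sin(θ₄−θ₃)].
Numerator sine = +0.98927; denominator sine = +0.95579.
Result = 0.0332·6.493·(+0.98927) / (0.1099·(+0.95579)) = +2.0301 rad/s; magnitude 2.0301 rad/s.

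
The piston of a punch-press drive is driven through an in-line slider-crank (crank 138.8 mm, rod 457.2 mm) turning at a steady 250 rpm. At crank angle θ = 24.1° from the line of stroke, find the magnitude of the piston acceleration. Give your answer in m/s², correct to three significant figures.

107

ω = 2π·250/60 = 26.18 rad/s
x(θ) = r cosθ + √(L² − r² sin²θ); with ω constant, a = ω²·d²x/dθ².
d²x/dθ² = −r cosθ − r²(cos2θ)/√u − r⁴ sin²2θ/(4u^{3/2}),  u = L² − r² sin²θ = 0.20582 m².
Substituting r = 0.1388 m, L = 0.4572 m, θ = 24.1°: d²x/dθ² = -0.15556 m.
a = ω²·d²x/dθ² = (26.18)²·(-0.15556) = -106.62 m/s²;  |a| = 106.62 m/s².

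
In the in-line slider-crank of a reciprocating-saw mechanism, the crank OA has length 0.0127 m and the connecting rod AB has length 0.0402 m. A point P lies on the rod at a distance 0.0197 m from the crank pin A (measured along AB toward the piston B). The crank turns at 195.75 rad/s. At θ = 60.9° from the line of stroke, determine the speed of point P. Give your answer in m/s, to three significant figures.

ω = 195.8 rad/s.  Crank-pin speed |V_A| = rω = 2.486 m/s, perpendicular to OA.
Rod angle: sinφ = −(r/L) sinθ ⇒ φ = -16.024°; ω_rod = −rω cosθ/√(L²−r²sin²θ) = -31.291 rad/s.
V_P = V_A + ω_rod × AP, with AP = 0.0197 m along the rod.
Components: V_Px = −rω sinθ − a·ω_rod·sinφ = -2.3424 m/s;  V_Py = rω cosθ + a·ω_rod·cosφ = +0.61655 m/s.
|V_P| = √(V_Px² + V_Py²) = 2.4222 m/s.

2.42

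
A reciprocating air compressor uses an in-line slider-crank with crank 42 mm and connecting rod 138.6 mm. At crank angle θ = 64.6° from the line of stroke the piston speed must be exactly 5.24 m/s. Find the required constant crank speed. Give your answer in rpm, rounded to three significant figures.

For an in-line slider-crank, |v_piston| = rω|sinθ|·[1 + r cosθ/√(L² − r² sin²θ)].
With r = 0.042 m, L = 0.1386 m, θ = 64.6°: the bracketed kinematic factor |dx/dθ| = 0.043067 m.
ω = v/|dx/dθ| = 5.24/0.043067 = 121.67 rad/s.
N = 60ω/(2π) = 1161.9 rpm.

1160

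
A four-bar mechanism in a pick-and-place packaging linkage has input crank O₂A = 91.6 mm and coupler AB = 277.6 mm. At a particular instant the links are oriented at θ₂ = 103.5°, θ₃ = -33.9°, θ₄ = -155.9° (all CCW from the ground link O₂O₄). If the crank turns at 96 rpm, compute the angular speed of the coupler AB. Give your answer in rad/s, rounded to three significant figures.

ω₂ = 10.05 rad/s (from 96 rpm).
Differentiating the loop-closure r₂e^{iθ₂}+r₃e^{iθ₃}=r₁+r₄e^{iθ₄} gives r₂ω₂e^{iθ₂}+r₃ω₃e^{iθ₃}=r₄ω₄e^{iθ₄}.
Eliminating the other unknown: ω₃ = r₂ω₂ sin(θ₄−θ₂) / [r₃ sin(θ₃−θ₄)].
Numerator sine = +0.98294; denominator sine = +0.84805.
Result = 0.0916·10.05·(+0.98294) / (0.2776·(+0.84805)) = +3.8449 rad/s; magnitude 3.8449 rad/s.

3.84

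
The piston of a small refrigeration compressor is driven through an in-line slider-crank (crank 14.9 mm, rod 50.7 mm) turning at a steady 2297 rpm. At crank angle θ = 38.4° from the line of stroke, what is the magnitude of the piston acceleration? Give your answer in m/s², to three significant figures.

ω = 2π·2297/60 = 240.5 rad/s
x(θ) = r cosθ + √(L² − r² sin²θ); with ω constant, a = ω²·d²x/dθ².
d²x/dθ² = −r cosθ − r²(cos2θ)/√u − r⁴ sin²2θ/(4u^{3/2}),  u = L² − r² sin²θ = 0.00248483 m².
Substituting r = 0.0149 m, L = 0.0507 m, θ = 38.4°: d²x/dθ² = -0.012788 m.
a = ω²·d²x/dθ² = (240.5)²·(-0.012788) = -739.93 m/s²;  |a| = 739.93 m/s².

740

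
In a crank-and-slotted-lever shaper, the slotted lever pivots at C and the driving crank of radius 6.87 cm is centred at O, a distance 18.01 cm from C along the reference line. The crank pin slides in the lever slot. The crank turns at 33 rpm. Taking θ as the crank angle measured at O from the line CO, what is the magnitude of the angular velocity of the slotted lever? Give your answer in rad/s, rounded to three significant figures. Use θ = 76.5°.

ω = 3.456 rad/s (from 33 rpm).
Crank pin A relative to C: A = (d + r cosθ, r sinθ); lever angle φ = atan2(r sinθ, d + r cosθ).
Differentiating tanφ: φ̇ = rω(d cosθ + r)/(d² + r² + 2dr cosθ).
d² + r² + 2dr cosθ = |CA|² = 0.0429325 m²;  d cosθ + r = +0.11074 m.
|ω_lever| = |0.0687·3.456·+0.11074| / 0.0429325 = 0.61239 rad/s.

0.612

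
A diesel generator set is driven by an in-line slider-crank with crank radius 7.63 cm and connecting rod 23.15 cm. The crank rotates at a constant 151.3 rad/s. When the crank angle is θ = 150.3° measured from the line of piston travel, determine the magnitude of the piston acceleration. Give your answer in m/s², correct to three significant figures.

ω = 151.3 rad/s
x(θ) = r cosθ + √(L² − r² sin²θ); with ω constant, a = ω²·d²x/dθ².
d²x/dθ² = −r cosθ − r²(cos2θ)/√u − r⁴ sin²2θ/(4u^{3/2}),  u = L² − r² sin²θ = 0.0521631 m².
Substituting r = 0.0763 m, L = 0.2315 m, θ = 150.3°: d²x/dθ² = +0.052774 m.
a = ω²·d²x/dθ² = (151.3)²·(+0.052774) = +1208.1 m/s²;  |a| = 1208.1 m/s².

1210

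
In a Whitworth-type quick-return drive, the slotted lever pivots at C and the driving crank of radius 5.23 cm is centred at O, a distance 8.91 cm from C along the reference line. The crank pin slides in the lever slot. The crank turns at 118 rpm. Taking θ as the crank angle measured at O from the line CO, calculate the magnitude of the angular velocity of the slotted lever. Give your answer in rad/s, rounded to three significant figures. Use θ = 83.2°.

ω = 12.36 rad/s (from 118 rpm).
Crank pin A relative to C: A = (d + r cosθ, r sinθ); lever angle φ = atan2(r sinθ, d + r cosθ).
Differentiating tanφ: φ̇ = rω(d cosθ + r)/(d² + r² + 2dr cosθ).
d² + r² + 2dr cosθ = |CA|² = 0.0117776 m²;  d cosθ + r = +0.06285 m.
|ω_lever| = |0.0523·12.36·+0.06285| / 0.0117776 = 3.4487 rad/s.

3.45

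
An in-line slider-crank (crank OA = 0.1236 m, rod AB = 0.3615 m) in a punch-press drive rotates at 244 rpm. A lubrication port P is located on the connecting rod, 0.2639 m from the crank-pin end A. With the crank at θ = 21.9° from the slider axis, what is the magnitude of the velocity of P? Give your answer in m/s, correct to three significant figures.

1.65

ω = 25.55 rad/s.  Crank-pin speed |V_A| = rω = 3.1582 m/s, perpendicular to OA.
Rod angle: sinφ = −(r/L) sinθ ⇒ φ = -7.327°; ω_rod = −rω cosθ/√(L²−r²sin²θ) = -8.1726 rad/s.
V_P = V_A + ω_rod × AP, with AP = 0.2639 m along the rod.
Components: V_Px = −rω sinθ − a·ω_rod·sinφ = -1.453 m/s;  V_Py = rω cosθ + a·ω_rod·cosφ = +0.79113 m/s.
|V_P| = √(V_Px² + V_Py²) = 1.6544 m/s.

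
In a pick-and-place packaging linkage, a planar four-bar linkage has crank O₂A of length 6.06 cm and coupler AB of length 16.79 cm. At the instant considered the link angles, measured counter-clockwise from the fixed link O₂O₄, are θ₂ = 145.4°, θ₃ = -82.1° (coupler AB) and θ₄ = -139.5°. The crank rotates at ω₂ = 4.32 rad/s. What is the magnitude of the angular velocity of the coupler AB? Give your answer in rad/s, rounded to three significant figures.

1.79

ω₂ = 4.32 rad/s
Differentiating the loop-closure r₂e^{iθ₂}+r₃e^{iθ₃}=r₁+r₄e^{iθ₄} gives r₂ω₂e^{iθ₂}+r₃ω₃e^{iθ₃}=r₄ω₄e^{iθ₄}.
Eliminating the other unknown: ω₃ = r₂ω₂ sin(θ₄−θ₂) / [r₃ sin(θ₃−θ₄)].
Numerator sine = +0.96638; denominator sine = +0.84245.
Result = 0.0606·4.32·(+0.96638) / (0.1679·(+0.84245)) = +1.7886 rad/s; magnitude 1.7886 rad/s.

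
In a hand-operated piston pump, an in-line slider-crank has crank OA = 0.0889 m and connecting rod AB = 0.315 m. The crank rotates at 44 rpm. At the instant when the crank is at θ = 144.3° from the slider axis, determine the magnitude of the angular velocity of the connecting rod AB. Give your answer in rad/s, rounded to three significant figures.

ω = 4.608 rad/s (converted from 44 rpm).
The rod makes angle φ with the slider axis where L sinφ = r sinθ; differentiating, L cosφ·φ̇ = r ω cosθ.
L cosφ = √(L² − r² sin²θ) = 0.3107 m.
|ω_rod| = r ω |cosθ| / √(L² − r² sin²θ) = 0.0889·4.608·0.81208/0.3107 = 1.0706 rad/s.

1.07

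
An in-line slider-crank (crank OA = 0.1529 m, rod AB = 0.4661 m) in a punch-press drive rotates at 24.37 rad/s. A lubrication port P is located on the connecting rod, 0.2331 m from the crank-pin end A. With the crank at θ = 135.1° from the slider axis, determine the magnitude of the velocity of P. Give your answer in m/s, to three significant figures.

ω = 24.37 rad/s.  Crank-pin speed |V_A| = rω = 3.7262 m/s, perpendicular to OA.
Rod angle: sinφ = −(r/L) sinθ ⇒ φ = -13.389°; ω_rod = −rω cosθ/√(L²−r²sin²θ) = +5.8209 rad/s.
V_P = V_A + ω_rod × AP, with AP = 0.2331 m along the rod.
Components: V_Px = −rω sinθ − a·ω_rod·sinφ = -2.316 m/s;  V_Py = rω cosθ + a·ω_rod·cosφ = -1.3194 m/s.
|V_P| = √(V_Px² + V_Py²) = 2.6655 m/s.

2.67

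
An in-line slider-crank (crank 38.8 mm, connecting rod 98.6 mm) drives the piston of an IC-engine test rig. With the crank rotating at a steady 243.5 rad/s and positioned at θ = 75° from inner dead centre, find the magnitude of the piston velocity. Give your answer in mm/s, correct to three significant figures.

10100

ω = 243.5 rad/s
For an in-line slider-crank, x = r cosθ + √(L² − r² sin²θ), so v = −rω sinθ·[1 + r cosθ/√(L² − r² sin²θ)].
With r = 0.0388 m, L = 0.0986 m, θ = 75°: √(L² − r² sin²θ) = 0.0912 m.
v = −0.0388·243.5·0.96593·[1 + 0.0388·0.25882/0.0912] = -10.131 m/s.
|v| = 10.131 m/s = 10131 mm/s.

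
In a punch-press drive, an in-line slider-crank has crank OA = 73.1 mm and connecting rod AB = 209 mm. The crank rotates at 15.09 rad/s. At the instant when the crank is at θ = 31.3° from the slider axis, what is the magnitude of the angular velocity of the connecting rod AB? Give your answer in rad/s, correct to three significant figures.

4.59

ω = 15.09 rad/s
The rod makes angle φ with the slider axis where L sinφ = r sinθ; differentiating, L cosφ·φ̇ = r ω cosθ.
L cosφ = √(L² − r² sin²θ) = 0.20552 m.
|ω_rod| = r ω |cosθ| / √(L² − r² sin²θ) = 0.0731·15.09·0.85446/0.20552 = 4.5861 rad/s.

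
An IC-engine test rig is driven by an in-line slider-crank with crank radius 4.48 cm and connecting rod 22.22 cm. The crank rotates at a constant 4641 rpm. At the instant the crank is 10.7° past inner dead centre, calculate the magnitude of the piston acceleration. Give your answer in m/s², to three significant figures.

ω = 2π·4641/60 = 486 rad/s
x(θ) = r cosθ + √(L² − r² sin²θ); with ω constant, a = ω²·d²x/dθ².
d²x/dθ² = −r cosθ − r²(cos2θ)/√u − r⁴ sin²2θ/(4u^{3/2}),  u = L² − r² sin²θ = 0.0493037 m².
Substituting r = 0.0448 m, L = 0.2222 m, θ = 10.7°: d²x/dθ² = -0.052449 m.
a = ω²·d²x/dθ² = (486)²·(-0.052449) = -12388 m/s²;  |a| = 12388 m/s².

12400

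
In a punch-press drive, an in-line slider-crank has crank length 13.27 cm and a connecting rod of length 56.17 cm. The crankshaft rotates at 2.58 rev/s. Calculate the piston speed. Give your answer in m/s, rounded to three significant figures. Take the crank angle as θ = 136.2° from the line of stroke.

ω = 2π·2.58 = 16.21 rad/s
For an in-line slider-crank, x = r cosθ + √(L² − r² sin²θ), so v = −rω sinθ·[1 + r cosθ/√(L² − r² sin²θ)].
With r = 0.1327 m, L = 0.5617 m, θ = 136.2°: √(L² − r² sin²θ) = 0.55414 m.
v = −0.1327·16.21·0.69214·[1 + 0.1327·-0.72176/0.55414] = -1.2316 m/s.
|v| = 1.2316 m/s.

1.23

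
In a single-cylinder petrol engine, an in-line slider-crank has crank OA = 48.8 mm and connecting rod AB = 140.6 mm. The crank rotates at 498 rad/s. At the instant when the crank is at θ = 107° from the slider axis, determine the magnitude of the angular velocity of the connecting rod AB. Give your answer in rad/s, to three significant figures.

53.6

ω = 498 rad/s
The rod makes angle φ with the slider axis where L sinφ = r sinθ; differentiating, L cosφ·φ̇ = r ω cosθ.
L cosφ = √(L² − r² sin²θ) = 0.13263 m.
|ω_rod| = r ω |cosθ| / √(L² − r² sin²θ) = 0.0488·498·0.29237/0.13263 = 53.573 rad/s.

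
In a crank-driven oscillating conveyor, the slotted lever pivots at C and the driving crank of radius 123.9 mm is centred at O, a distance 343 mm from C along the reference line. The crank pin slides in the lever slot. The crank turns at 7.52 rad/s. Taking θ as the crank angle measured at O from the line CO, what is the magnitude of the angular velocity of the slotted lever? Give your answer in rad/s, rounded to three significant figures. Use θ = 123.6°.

0.714

ω = 7.52 rad/s
Crank pin A relative to C: A = (d + r cosθ, r sinθ); lever angle φ = atan2(r sinθ, d + r cosθ).
Differentiating tanφ: φ̇ = rω(d cosθ + r)/(d² + r² + 2dr cosθ).
d² + r² + 2dr cosθ = |CA|² = 0.0859645 m²;  d cosθ + r = -0.065913 m.
|ω_lever| = |0.1239·7.52·-0.065913| / 0.0859645 = 0.7144 rad/s.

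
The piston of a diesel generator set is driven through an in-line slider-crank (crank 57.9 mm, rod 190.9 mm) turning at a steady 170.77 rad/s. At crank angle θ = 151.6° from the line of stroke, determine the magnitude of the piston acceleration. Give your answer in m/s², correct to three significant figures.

1190

ω = 170.8 rad/s
x(θ) = r cosθ + √(L² − r² sin²θ); with ω constant, a = ω²·d²x/dθ².
d²x/dθ² = −r cosθ − r²(cos2θ)/√u − r⁴ sin²2θ/(4u^{3/2}),  u = L² − r² sin²θ = 0.0356844 m².
Substituting r = 0.0579 m, L = 0.1909 m, θ = 151.6°: d²x/dθ² = +0.040922 m.
a = ω²·d²x/dθ² = (170.8)²·(+0.040922) = +1193.4 m/s²;  |a| = 1193.4 m/s².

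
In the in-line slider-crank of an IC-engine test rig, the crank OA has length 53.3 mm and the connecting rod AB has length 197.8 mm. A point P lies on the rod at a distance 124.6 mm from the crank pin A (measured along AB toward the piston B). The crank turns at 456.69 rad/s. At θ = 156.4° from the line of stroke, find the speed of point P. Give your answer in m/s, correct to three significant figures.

11.6

ω = 456.7 rad/s.  Crank-pin speed |V_A| = rω = 24.342 m/s, perpendicular to OA.
Rod angle: sinφ = −(r/L) sinθ ⇒ φ = -6.193°; ω_rod = −rω cosθ/√(L²−r²sin²θ) = +113.43 rad/s.
V_P = V_A + ω_rod × AP, with AP = 0.1246 m along the rod.
Components: V_Px = −rω sinθ − a·ω_rod·sinφ = -8.2204 m/s;  V_Py = rω cosθ + a·ω_rod·cosφ = -8.2547 m/s.
|V_P| = √(V_Px² + V_Py²) = 11.65 m/s.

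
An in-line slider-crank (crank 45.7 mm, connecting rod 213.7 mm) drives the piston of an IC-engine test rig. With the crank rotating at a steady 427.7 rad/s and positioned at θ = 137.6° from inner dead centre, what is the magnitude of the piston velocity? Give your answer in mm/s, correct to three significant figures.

11100

ω = 427.7 rad/s
For an in-line slider-crank, x = r cosθ + √(L² − r² sin²θ), so v = −rω sinθ·[1 + r cosθ/√(L² − r² sin²θ)].
With r = 0.0457 m, L = 0.2137 m, θ = 137.6°: √(L² − r² sin²θ) = 0.21147 m.
v = −0.0457·427.7·0.67430·[1 + 0.0457·-0.73846/0.21147] = -11.077 m/s.
|v| = 11.077 m/s = 11077 mm/s.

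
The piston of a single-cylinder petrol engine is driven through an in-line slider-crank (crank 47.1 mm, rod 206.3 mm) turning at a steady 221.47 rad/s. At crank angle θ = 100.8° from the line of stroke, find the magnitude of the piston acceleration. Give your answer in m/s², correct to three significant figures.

935

ω = 221.5 rad/s
x(θ) = r cosθ + √(L² − r² sin²θ); with ω constant, a = ω²·d²x/dθ².
d²x/dθ² = −r cosθ − r²(cos2θ)/√u − r⁴ sin²2θ/(4u^{3/2}),  u = L² − r² sin²θ = 0.0404192 m².
Substituting r = 0.0471 m, L = 0.2063 m, θ = 100.8°: d²x/dθ² = +0.019065 m.
a = ω²·d²x/dθ² = (221.5)²·(+0.019065) = +935.1 m/s²;  |a| = 935.1 m/s².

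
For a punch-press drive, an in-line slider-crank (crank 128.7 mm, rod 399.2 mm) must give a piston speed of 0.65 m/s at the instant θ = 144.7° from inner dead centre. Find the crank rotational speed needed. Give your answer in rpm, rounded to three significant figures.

For an in-line slider-crank, |v_piston| = rω|sinθ|·[1 + r cosθ/√(L² − r² sin²θ)].
With r = 0.1287 m, L = 0.3992 m, θ = 144.7°: the bracketed kinematic factor |dx/dθ| = 0.054453 m.
ω = v/|dx/dθ| = 0.65/0.054453 = 11.937 rad/s.
N = 60ω/(2π) = 113.99 rpm.

114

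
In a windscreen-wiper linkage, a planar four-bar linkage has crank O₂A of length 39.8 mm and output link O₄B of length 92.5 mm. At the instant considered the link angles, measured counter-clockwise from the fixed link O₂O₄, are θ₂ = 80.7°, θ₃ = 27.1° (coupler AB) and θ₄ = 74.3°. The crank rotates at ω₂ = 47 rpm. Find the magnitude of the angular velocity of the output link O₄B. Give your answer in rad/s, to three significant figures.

ω₂ = 4.922 rad/s (from 47 rpm).
Differentiating the loop-closure r₂e^{iθ₂}+r₃e^{iθ₃}=r₁+r₄e^{iθ₄} gives r₂ω₂e^{iθ₂}+r₃ω₃e^{iθ₃}=r₄ω₄e^{iθ₄}.
Eliminating the other unknown: ω₄ = r₂ω₂ sin(θ₂−θ₃) / [r₄ sin(θ₄−θ₃)].
Numerator sine = +0.80489; denominator sine = +0.73373.
Result = 0.0398·4.922·(+0.80489) / (0.0925·(+0.73373)) = +2.3231 rad/s; magnitude 2.3231 rad/s.

2.32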